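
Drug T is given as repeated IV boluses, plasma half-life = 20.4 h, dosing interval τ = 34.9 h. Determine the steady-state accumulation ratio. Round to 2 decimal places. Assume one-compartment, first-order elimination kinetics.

k = ln2 / t½ = 0.693147 / 20.4 = 0.03398 h⁻¹
e^(−kτ) = e^(−0.03398 × 34.9) = 0.3055
Accumulation ratio R = 1 / (1 − e^(−kτ)) = 1 / (1 − 0.3055) = 1.440

1.44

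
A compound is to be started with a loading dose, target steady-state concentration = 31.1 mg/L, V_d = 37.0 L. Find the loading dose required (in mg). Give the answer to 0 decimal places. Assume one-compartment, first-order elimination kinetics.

1151 mg

LD = Css × Vd = 31.1 × 37.0 = 1151 mg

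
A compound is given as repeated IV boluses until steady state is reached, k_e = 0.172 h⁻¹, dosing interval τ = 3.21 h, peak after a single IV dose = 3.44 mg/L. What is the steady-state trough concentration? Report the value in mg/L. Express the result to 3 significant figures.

4.67 mg/L

e^(−kτ) = e^(−0.1720 × 3.21) = 0.5757
Accumulation ratio R = 1 / (1 − e^(−kτ)) = 1 / (1 − 0.5757) = 2.357
Steady-state trough = C₀ × R × e^(−kτ) = 3.44 × 2.357 × 0.5757 = 4.668 mg/L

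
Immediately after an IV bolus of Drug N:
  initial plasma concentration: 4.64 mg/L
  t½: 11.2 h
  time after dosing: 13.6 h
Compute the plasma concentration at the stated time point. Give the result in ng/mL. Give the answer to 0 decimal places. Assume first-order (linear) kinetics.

k = ln2 / t½ = 0.693147 / 11.2 = 0.06189 h⁻¹
C = C₀ · e^(−k·t) = 4.640 × e^(−0.06189 × 13.6)
  = 4.640 × 0.4310 = 2.000 mg/L
Convert: 2.000 mg/L × 1000 = 2000 ng/mL

2000 ng/mL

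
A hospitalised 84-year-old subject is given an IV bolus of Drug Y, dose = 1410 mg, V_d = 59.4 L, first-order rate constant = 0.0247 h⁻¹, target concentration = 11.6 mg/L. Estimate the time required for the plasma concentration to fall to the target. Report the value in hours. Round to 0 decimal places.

C₀ = Dose / Vd = 1410 / 59.4 = 23.74 mg/L
t = ln(C₀ / C) / k = ln(23.74 / 11.6) / 0.02470
  = ln(2.047) / 0.02470 = 0.7164 / 0.02470 = 29.00 h

29 h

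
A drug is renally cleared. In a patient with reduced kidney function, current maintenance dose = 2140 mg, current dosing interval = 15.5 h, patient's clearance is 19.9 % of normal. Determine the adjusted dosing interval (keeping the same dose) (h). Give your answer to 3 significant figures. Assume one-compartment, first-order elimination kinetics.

77.9 h

To keep the same average steady-state level, dosing rate must scale with clearance.
CL ratio = 19.9 / 100 = 0.1990
New interval (same dose) = 15.5 / 0.1990 = 77.89 h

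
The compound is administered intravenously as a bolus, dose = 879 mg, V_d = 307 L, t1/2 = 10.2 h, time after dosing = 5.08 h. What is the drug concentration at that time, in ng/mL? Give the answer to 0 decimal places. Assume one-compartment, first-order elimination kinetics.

2027 ng/mL

C₀ = Dose / Vd = 879.0 / 307 = 2.863 mg/L
k = ln2 / t½ = 0.693147 / 10.2 = 0.06796 h⁻¹
C = C₀ · e^(−k·t) = 2.863 × e^(−0.06796 × 5.08)
  = 2.863 × 0.7081 = 2.027 mg/L
Convert: 2.027 mg/L × 1000 = 2027 ng/mL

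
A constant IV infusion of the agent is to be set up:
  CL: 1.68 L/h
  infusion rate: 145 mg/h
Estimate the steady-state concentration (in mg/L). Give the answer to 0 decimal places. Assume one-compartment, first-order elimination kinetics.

86 mg/L

At steady state Css = R₀ / CL = 145 / 1.680 = 86.31 mg/L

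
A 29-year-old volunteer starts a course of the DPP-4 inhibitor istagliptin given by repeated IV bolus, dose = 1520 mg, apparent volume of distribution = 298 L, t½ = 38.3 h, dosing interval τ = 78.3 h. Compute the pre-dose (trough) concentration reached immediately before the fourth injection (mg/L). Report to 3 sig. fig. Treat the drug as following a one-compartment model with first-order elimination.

1.61 mg/L

C₀ per dose = Dose / Vd = 1520 / 298 = 5.101 mg/L
k = ln2 / t½ = 0.693147 / 38.3 = 0.01810 h⁻¹
Fraction remaining after one interval: r = e^(−kτ) = e^(−0.01810 × 78.3) = 0.2424
Before dose 4, 3 doses have been given (aged 1τ, 2τ, 3τ).
C_trough = C₀ × (r + r² + … + r^3) = C₀ × r(1−r^3)/(1−r)
        = 5.101 × 0.2424 × (1 − 0.01424) / (1 − 0.2424) = 1.609 mg/L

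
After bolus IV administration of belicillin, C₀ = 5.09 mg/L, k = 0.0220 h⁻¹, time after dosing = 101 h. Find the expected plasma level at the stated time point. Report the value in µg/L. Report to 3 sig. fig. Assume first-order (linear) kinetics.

C = C₀ · e^(−k·t) = 5.090 × e^(−0.02200 × 101)
  = 5.090 × 0.1084 = 0.5518 mg/L
Convert: 0.5518 mg/L × 1000 = 551.8 µg/L

552 µg/L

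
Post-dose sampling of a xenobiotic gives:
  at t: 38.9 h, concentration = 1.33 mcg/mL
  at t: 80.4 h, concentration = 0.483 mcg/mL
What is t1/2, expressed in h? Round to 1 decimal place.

k = ln(C₁/C₂) / (t₂ − t₁) = ln(1.33/0.483) / (80.4 − 38.9)
  = 1.013 / 41.50 = 0.02441 h⁻¹
t½ = ln2 / k = 0.693147 / 0.02441 = 28.40 h

28.4 h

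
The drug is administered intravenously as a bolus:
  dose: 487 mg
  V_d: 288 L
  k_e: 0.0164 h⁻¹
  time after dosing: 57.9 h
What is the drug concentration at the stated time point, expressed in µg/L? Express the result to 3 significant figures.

654 µg/L

C₀ = Dose / Vd = 487.0 / 288 = 1.691 mg/L
C = C₀ · e^(−k·t) = 1.691 × e^(−0.01640 × 57.9)
  = 1.691 × 0.3869 = 0.6542 mg/L
Convert: 0.6542 mg/L × 1000 = 654.2 µg/L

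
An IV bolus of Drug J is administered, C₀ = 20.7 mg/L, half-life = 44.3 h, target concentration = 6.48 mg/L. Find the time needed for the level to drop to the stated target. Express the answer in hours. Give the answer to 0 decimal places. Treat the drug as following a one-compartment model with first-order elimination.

k = ln2 / t½ = 0.693147 / 44.3 = 0.01565 h⁻¹
t = ln(C₀ / C) / k = ln(20.70 / 6.48) / 0.01565
  = ln(3.194) / 0.01565 = 1.161 / 0.01565 = 74.19 h

74 h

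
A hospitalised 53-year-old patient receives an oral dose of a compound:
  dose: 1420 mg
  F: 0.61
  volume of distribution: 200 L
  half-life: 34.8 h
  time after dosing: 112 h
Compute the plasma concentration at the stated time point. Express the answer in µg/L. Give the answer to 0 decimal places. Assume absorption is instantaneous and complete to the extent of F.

Amount reaching circulation = F × Dose = 0.61 × 1420 = 866.2 mg
C₀ = F·Dose / Vd = 866.2 / 200 = 4.331 mg/L
k = ln2 / t½ = 0.693147 / 34.8 = 0.01992 h⁻¹
C = C₀ · e^(−k·t) = 4.331 × e^(−0.01992 × 112)
  = 4.331 × 0.1074 = 0.4651 mg/L
Convert: 0.4651 mg/L × 1000 = 465.1 µg/L

465 µg/L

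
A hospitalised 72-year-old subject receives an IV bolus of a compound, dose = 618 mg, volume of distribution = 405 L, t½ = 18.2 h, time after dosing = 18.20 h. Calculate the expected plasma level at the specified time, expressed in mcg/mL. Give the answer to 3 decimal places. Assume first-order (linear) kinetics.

C₀ = Dose / Vd = 618.0 / 405 = 1.526 mg/L
k = ln2 / t½ = 0.693147 / 18.2 = 0.03809 h⁻¹
t / t½ = 18.20 / 18.2 = 1 half-lives
C = C₀ × (1/2)^1 = 1.526 × 0.5000 = 0.7630 mg/L
(0.7630 mg/L = 0.7630 mcg/mL)

0.763 mcg/mL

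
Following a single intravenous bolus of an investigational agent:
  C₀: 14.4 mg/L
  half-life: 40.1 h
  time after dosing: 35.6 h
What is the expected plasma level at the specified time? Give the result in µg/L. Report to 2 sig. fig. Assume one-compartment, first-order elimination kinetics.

k = ln2 / t½ = 0.693147 / 40.1 = 0.01729 h⁻¹
C = C₀ · e^(−k·t) = 14.40 × e^(−0.01729 × 35.6)
  = 14.40 × 0.5404 = 7.782 mg/L
Convert: 7.782 mg/L × 1000 = 7782 µg/L

7800 µg/L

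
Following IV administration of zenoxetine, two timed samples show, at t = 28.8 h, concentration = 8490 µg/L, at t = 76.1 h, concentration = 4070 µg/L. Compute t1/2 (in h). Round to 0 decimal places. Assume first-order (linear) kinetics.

k = ln(C₁/C₂) / (t₂ − t₁) = ln(8490/4070) / (76.1 − 28.8)
  = 0.7352 / 47.30 = 0.01554 h⁻¹
t½ = ln2 / k = 0.693147 / 0.01554 = 44.60 h

45 h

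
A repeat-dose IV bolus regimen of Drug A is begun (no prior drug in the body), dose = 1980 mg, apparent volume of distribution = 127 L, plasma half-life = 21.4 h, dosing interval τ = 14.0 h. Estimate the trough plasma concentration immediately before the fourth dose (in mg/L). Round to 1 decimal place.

20.2 mg/L

C₀ per dose = Dose / Vd = 1980 / 127 = 15.59 mg/L
k = ln2 / t½ = 0.693147 / 21.4 = 0.03239 h⁻¹
Fraction remaining after one interval: r = e^(−kτ) = e^(−0.03239 × 14.0) = 0.6354
Before dose 4, 3 doses have been given (aged 1τ, 2τ, 3τ).
C_trough = C₀ × (r + r² + … + r^3) = C₀ × r(1−r^3)/(1−r)
        = 15.59 × 0.6354 × (1 − 0.2565) / (1 − 0.6354) = 20.20 mg/L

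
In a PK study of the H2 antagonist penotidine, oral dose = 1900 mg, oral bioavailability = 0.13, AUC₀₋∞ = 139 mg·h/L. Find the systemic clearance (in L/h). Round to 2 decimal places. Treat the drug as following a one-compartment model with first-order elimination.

CL = F·Dose / AUC = 0.13 × 1900 / 139 = 1.777 L/h

1.78 L/h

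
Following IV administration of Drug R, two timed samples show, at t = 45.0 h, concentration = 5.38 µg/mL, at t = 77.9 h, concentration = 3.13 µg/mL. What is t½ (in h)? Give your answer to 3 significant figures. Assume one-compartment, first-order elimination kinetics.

k = ln(C₁/C₂) / (t₂ − t₁) = ln(5.38/3.13) / (77.9 − 45.0)
  = 0.5417 / 32.90 = 0.01647 h⁻¹
t½ = ln2 / k = 0.693147 / 0.01647 = 42.09 h

42.1 h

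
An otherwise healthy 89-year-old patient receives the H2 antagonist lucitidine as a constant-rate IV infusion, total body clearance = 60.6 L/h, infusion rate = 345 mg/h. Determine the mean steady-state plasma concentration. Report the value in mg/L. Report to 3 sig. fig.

5.69 mg/L

At steady state Css = R₀ / CL = 345 / 60.60 = 5.693 mg/L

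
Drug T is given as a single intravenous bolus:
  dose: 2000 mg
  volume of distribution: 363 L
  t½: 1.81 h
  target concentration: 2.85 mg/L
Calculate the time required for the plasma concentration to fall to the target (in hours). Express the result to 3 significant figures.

1.72 h

C₀ = Dose / Vd = 2000 / 363 = 5.510 mg/L
k = ln2 / t½ = 0.693147 / 1.81 = 0.3830 h⁻¹
t = ln(C₀ / C) / k = ln(5.510 / 2.85) / 0.3830
  = ln(1.933) / 0.3830 = 0.6591 / 0.3830 = 1.721 h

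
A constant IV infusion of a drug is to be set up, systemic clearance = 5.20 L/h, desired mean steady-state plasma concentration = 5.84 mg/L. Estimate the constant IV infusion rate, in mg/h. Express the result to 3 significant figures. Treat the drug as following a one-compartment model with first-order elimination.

At steady state, infusion rate R₀ = Css × CL = 5.84 × 5.200 = 30.37 mg/h

30.4 mg/h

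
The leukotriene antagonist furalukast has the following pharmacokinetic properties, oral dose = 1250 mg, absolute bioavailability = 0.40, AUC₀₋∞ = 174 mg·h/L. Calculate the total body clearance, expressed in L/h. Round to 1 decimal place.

CL = F·Dose / AUC = 0.40 × 1250 / 174 = 2.874 L/h

2.9 L/h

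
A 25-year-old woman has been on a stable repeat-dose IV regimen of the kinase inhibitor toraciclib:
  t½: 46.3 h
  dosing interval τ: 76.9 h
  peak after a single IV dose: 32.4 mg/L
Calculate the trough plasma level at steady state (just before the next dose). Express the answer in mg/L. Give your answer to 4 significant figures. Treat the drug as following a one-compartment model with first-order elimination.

14.99 mg/L

k = ln2 / t½ = 0.693147 / 46.3 = 0.01497 h⁻¹
e^(−kτ) = e^(−0.01497 × 76.9) = 0.3163
Accumulation ratio R = 1 / (1 − e^(−kτ)) = 1 / (1 − 0.3163) = 1.463
Steady-state trough = C₀ × R × e^(−kτ) = 32.4 × 1.463 × 0.3163 = 14.99 mg/L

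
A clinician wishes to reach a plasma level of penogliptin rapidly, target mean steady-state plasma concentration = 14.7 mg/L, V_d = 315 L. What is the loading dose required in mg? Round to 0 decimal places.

LD = Css × Vd = 14.7 × 315 = 4631 mg

4631 mg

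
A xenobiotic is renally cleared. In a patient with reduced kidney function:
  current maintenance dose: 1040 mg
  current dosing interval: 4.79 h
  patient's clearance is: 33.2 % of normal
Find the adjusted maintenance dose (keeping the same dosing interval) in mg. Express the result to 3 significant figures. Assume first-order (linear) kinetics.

345 mg

To keep the same average steady-state level, dosing rate must scale with clearance.
CL ratio = 33.2 / 100 = 0.3320
New dose (same interval) = 1040 × 0.3320 = 345.3 mg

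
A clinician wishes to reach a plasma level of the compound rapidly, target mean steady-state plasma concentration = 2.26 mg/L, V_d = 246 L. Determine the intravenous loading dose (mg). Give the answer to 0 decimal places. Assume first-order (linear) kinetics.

556 mg

LD = Css × Vd = 2.26 × 246 = 556.0 mg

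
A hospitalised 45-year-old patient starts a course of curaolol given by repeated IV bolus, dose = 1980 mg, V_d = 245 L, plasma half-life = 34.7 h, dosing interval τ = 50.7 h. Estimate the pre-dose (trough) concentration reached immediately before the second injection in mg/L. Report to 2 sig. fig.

C₀ per dose = Dose / Vd = 1980 / 245 = 8.082 mg/L
k = ln2 / t½ = 0.693147 / 34.7 = 0.01998 h⁻¹
Fraction remaining after one interval: r = e^(−kτ) = e^(−0.01998 × 50.7) = 0.3631
Before dose 2, 1 dose has been given (aged 1τ).
C_trough = C₀ × r = 8.082 × 0.3631 = 2.935 mg/L

2.9 mg/L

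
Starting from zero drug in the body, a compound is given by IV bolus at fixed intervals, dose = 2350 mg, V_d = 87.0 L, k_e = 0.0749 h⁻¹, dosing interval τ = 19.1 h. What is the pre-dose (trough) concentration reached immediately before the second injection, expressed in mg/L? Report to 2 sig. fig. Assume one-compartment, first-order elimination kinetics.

C₀ per dose = Dose / Vd = 2350 / 87.0 = 27.01 mg/L
Fraction remaining after one interval: r = e^(−kτ) = e^(−0.07490 × 19.1) = 0.2392
Before dose 2, 1 dose has been given (aged 1τ).
C_trough = C₀ × r = 27.01 × 0.2392 = 6.461 mg/L

6.5 mg/L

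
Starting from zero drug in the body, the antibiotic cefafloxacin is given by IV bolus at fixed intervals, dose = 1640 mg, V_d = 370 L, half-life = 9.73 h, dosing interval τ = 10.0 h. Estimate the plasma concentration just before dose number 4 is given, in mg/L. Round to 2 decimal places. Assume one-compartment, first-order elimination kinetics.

3.76 mg/L

C₀ per dose = Dose / Vd = 1640 / 370 = 4.432 mg/L
k = ln2 / t½ = 0.693147 / 9.73 = 0.07124 h⁻¹
Fraction remaining after one interval: r = e^(−kτ) = e^(−0.07124 × 10.0) = 0.4905
Before dose 4, 3 doses have been given (aged 1τ, 2τ, 3τ).
C_trough = C₀ × (r + r² + … + r^3) = C₀ × r(1−r^3)/(1−r)
        = 4.432 × 0.4905 × (1 − 0.1180) / (1 − 0.4905) = 3.763 mg/L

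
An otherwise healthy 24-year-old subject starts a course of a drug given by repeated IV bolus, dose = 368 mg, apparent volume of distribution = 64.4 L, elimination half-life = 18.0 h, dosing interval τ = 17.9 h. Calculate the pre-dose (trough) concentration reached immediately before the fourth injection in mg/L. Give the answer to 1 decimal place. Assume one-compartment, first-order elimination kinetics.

C₀ per dose = Dose / Vd = 368 / 64.4 = 5.714 mg/L
k = ln2 / t½ = 0.693147 / 18.0 = 0.03851 h⁻¹
Fraction remaining after one interval: r = e^(−kτ) = e^(−0.03851 × 17.9) = 0.5019
Before dose 4, 3 doses have been given (aged 1τ, 2τ, 3τ).
C_trough = C₀ × (r + r² + … + r^3) = C₀ × r(1−r^3)/(1−r)
        = 5.714 × 0.5019 × (1 − 0.1264) / (1 − 0.5019) = 5.030 mg/L

5.0 mg/L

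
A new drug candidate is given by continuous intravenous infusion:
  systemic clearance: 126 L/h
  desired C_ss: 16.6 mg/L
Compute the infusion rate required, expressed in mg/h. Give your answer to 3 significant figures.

At steady state, infusion rate R₀ = Css × CL = 16.6 × 126.0 = 2092 mg/h

2090 mg/h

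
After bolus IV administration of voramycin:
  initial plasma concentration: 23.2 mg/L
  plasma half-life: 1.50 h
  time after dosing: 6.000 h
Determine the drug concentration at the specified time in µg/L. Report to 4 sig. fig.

k = ln2 / t½ = 0.693147 / 1.50 = 0.4621 h⁻¹
t / t½ = 6.000 / 1.50 = 4 half-lives
C = C₀ × (1/2)^4 = 23.20 × 0.06250 = 1.450 mg/L
Convert: 1.450 mg/L × 1000 = 1450 µg/L

1450 µg/L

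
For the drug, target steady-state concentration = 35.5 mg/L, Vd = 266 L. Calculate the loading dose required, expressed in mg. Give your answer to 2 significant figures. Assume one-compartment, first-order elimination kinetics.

LD = Css × Vd = 35.5 × 266 = 9443 mg

9400 mg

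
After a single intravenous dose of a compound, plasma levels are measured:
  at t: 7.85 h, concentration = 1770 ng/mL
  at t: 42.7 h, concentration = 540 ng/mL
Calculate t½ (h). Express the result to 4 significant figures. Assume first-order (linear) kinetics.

20.35 h

k = ln(C₁/C₂) / (t₂ − t₁) = ln(1770/540) / (42.7 − 7.85)
  = 1.187 / 34.85 = 0.03406 h⁻¹
t½ = ln2 / k = 0.693147 / 0.03406 = 20.35 h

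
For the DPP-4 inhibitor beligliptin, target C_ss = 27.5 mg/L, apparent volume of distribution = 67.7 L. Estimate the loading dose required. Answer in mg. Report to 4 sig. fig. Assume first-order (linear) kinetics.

LD = Css × Vd = 27.5 × 67.7 = 1862 mg

1862 mg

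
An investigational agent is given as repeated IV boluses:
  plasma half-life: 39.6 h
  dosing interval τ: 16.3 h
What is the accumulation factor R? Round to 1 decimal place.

k = ln2 / t½ = 0.693147 / 39.6 = 0.01750 h⁻¹
e^(−kτ) = e^(−0.01750 × 16.3) = 0.7518
Accumulation ratio R = 1 / (1 − e^(−kτ)) = 1 / (1 − 0.7518) = 4.029

4.0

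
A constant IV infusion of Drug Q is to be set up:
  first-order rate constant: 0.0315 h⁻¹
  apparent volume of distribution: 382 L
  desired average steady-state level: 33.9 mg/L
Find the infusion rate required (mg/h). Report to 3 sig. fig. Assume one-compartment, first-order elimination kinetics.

CL = k × Vd = 0.03150 × 382 = 12.03 L/h
At steady state, infusion rate R₀ = Css × CL = 33.9 × 12.03 = 407.8 mg/h

408 mg/h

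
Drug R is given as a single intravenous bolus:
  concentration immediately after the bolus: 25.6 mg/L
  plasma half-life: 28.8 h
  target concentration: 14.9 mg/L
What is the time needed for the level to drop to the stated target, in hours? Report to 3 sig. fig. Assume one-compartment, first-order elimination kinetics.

22.5 h

k = ln2 / t½ = 0.693147 / 28.8 = 0.02407 h⁻¹
t = ln(C₀ / C) / k = ln(25.60 / 14.9) / 0.02407
  = ln(1.718) / 0.02407 = 0.5412 / 0.02407 = 22.48 h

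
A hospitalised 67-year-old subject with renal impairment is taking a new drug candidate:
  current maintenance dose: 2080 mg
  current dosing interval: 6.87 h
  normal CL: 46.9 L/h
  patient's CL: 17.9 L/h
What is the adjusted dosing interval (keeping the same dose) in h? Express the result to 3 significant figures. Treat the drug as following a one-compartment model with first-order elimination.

To keep the same average steady-state level, dosing rate must scale with clearance.
CL ratio = 17.9 / 46.9 = 0.3817
New interval (same dose) = 6.87 / 0.3817 = 18.00 h

18.0 h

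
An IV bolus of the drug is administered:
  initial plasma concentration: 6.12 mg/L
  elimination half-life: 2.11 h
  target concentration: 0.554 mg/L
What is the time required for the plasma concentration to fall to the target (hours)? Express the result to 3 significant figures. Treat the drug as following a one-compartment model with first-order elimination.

k = ln2 / t½ = 0.693147 / 2.11 = 0.3285 h⁻¹
t = ln(C₀ / C) / k = ln(6.120 / 0.554) / 0.3285
  = ln(11.05) / 0.3285 = 2.402 / 0.3285 = 7.312 h

7.31 h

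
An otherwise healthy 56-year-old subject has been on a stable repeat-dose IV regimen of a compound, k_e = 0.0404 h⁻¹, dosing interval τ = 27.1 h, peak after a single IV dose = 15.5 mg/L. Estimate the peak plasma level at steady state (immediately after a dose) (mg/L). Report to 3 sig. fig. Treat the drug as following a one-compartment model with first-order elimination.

23.3 mg/L

e^(−kτ) = e^(−0.04040 × 27.1) = 0.3346
Accumulation ratio R = 1 / (1 − e^(−kτ)) = 1 / (1 − 0.3346) = 1.503
Steady-state peak = C₀ × R = 15.5 × 1.503 = 23.30 mg/L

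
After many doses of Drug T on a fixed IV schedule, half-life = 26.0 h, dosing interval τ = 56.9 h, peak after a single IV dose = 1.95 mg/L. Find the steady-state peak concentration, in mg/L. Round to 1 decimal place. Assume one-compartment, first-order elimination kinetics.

k = ln2 / t½ = 0.693147 / 26.0 = 0.02666 h⁻¹
e^(−kτ) = e^(−0.02666 × 56.9) = 0.2194
Accumulation ratio R = 1 / (1 − e^(−kτ)) = 1 / (1 − 0.2194) = 1.281
Steady-state peak = C₀ × R = 1.95 × 1.281 = 2.498 mg/L

2.5 mg/L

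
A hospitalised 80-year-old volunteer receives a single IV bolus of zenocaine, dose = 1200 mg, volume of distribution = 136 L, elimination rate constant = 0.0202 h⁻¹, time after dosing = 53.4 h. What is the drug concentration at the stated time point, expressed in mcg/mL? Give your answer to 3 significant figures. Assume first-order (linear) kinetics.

3.00 mcg/mL

C₀ = Dose / Vd = 1200 / 136 = 8.824 mg/L
C = C₀ · e^(−k·t) = 8.824 × e^(−0.02020 × 53.4)
  = 8.824 × 0.3400 = 3.000 mg/L
(3.000 mg/L = 3.000 mcg/mL)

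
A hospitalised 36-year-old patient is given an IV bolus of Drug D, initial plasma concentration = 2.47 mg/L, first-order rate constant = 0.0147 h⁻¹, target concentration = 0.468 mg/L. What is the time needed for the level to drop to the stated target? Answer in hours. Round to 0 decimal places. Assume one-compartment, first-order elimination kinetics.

t = ln(C₀ / C) / k = ln(2.470 / 0.468) / 0.01470
  = ln(5.278) / 0.01470 = 1.664 / 0.01470 = 113.2 h

113 h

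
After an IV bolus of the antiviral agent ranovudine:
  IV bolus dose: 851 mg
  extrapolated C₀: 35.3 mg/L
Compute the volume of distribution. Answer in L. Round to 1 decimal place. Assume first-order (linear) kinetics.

Vd = Dose / C₀ = 851.0 / 35.3 = 24.11 L

24.1 L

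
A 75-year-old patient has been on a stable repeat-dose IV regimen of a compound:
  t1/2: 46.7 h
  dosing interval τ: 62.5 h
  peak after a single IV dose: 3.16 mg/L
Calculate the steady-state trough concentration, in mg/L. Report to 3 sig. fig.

k = ln2 / t½ = 0.693147 / 46.7 = 0.01484 h⁻¹
e^(−kτ) = e^(−0.01484 × 62.5) = 0.3955
Accumulation ratio R = 1 / (1 − e^(−kτ)) = 1 / (1 − 0.3955) = 1.654
Steady-state trough = C₀ × R × e^(−kτ) = 3.16 × 1.654 × 0.3955 = 2.067 mg/L

2.07 mg/L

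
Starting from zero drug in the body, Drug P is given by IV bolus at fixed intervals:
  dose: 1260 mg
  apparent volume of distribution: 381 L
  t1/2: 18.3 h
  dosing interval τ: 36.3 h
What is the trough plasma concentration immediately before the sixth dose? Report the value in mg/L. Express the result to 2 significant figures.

C₀ per dose = Dose / Vd = 1260 / 381 = 3.307 mg/L
k = ln2 / t½ = 0.693147 / 18.3 = 0.03788 h⁻¹
Fraction remaining after one interval: r = e^(−kτ) = e^(−0.03788 × 36.3) = 0.2528
Before dose 6, 5 doses have been given (aged 1τ, 2τ, 3τ, 4τ, 5τ).
C_trough = C₀ × (r + r² + … + r^5) = C₀ × r(1−r^5)/(1−r)
        = 3.307 × 0.2528 × (1 − 0.001032) / (1 − 0.2528) = 1.118 mg/L

1.1 mg/L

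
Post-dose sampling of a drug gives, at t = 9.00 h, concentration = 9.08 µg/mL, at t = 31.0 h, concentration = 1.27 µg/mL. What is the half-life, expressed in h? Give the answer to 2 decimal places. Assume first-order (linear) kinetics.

k = ln(C₁/C₂) / (t₂ − t₁) = ln(9.08/1.27) / (31.0 − 9.00)
  = 1.967 / 22.00 = 0.08941 h⁻¹
t½ = ln2 / k = 0.693147 / 0.08941 = 7.752 h

7.75 h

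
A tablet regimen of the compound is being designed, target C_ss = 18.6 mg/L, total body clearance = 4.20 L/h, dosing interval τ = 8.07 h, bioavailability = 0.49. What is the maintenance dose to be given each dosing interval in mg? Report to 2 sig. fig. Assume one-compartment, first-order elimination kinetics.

At steady state, F × (Dose/τ) = Css × CL.
Dose = Css × CL × τ / F = 18.6 × 4.200 × 8.07 / 0.49 = 1287 mg

1300 mg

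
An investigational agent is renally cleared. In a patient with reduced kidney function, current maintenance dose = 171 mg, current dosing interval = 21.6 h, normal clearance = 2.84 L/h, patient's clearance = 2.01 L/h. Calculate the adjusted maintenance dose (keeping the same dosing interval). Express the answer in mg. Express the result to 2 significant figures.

To keep the same average steady-state level, dosing rate must scale with clearance.
CL ratio = 2.01 / 2.84 = 0.7077
New dose (same interval) = 171 × 0.7077 = 121.0 mg

120 mg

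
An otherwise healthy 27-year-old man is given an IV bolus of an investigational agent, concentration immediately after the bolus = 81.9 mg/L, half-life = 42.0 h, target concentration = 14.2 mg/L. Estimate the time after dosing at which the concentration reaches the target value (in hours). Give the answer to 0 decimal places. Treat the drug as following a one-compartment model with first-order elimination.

106 h

k = ln2 / t½ = 0.693147 / 42.0 = 0.01650 h⁻¹
t = ln(C₀ / C) / k = ln(81.90 / 14.2) / 0.01650
  = ln(5.768) / 0.01650 = 1.752 / 0.01650 = 106.2 h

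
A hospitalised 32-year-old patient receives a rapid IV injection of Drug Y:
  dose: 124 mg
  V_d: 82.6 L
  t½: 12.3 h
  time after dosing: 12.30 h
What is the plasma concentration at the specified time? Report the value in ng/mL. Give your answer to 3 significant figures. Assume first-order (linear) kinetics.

C₀ = Dose / Vd = 124.0 / 82.6 = 1.501 mg/L
k = ln2 / t½ = 0.693147 / 12.3 = 0.05635 h⁻¹
t / t½ = 12.30 / 12.3 = 1 half-lives
C = C₀ × (1/2)^1 = 1.501 × 0.5000 = 0.7505 mg/L
Convert: 0.7505 mg/L × 1000 = 750.5 ng/mL

751 ng/mL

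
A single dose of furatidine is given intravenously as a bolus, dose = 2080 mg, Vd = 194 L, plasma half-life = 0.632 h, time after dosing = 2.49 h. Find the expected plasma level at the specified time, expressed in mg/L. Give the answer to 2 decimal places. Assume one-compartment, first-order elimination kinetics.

C₀ = Dose / Vd = 2080 / 194 = 10.72 mg/L
k = ln2 / t½ = 0.693147 / 0.632 = 1.097 h⁻¹
C = C₀ · e^(−k·t) = 10.72 × e^(−1.097 × 2.49)
  = 10.72 × 0.06512 = 0.6981 mg/L

0.70 mg/L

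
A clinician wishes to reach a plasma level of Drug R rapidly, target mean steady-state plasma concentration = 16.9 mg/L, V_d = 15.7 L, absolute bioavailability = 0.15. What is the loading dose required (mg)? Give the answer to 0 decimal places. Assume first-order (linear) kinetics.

LD = Css × Vd / F = 16.9 × 15.7 / 0.15 = 1769 mg

1769 mg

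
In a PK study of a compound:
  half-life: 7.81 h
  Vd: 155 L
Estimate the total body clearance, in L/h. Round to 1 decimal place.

13.8 L/h

k = ln2 / t½ = 0.693147 / 7.81 = 0.08875 h⁻¹
CL = k × Vd = 0.08875 × 155 = 13.76 L/h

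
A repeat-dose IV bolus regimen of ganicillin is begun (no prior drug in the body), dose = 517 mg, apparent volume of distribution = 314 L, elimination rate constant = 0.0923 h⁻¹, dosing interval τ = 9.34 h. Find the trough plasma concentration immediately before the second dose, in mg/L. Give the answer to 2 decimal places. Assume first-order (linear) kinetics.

0.70 mg/L

C₀ per dose = Dose / Vd = 517 / 314 = 1.646 mg/L
Fraction remaining after one interval: r = e^(−kτ) = e^(−0.09230 × 9.34) = 0.4223
Before dose 2, 1 dose has been given (aged 1τ).
C_trough = C₀ × r = 1.646 × 0.4223 = 0.6951 mg/L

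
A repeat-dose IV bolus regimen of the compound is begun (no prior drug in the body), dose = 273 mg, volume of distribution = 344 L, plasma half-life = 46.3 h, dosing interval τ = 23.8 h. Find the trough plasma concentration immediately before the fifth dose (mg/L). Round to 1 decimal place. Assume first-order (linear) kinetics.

1.4 mg/L

C₀ per dose = Dose / Vd = 273 / 344 = 0.7936 mg/L
k = ln2 / t½ = 0.693147 / 46.3 = 0.01497 h⁻¹
Fraction remaining after one interval: r = e^(−kτ) = e^(−0.01497 × 23.8) = 0.7003
Before dose 5, 4 doses have been given (aged 1τ, 2τ, 3τ, 4τ).
C_trough = C₀ × (r + r² + … + r^4) = C₀ × r(1−r^4)/(1−r)
        = 0.7936 × 0.7003 × (1 − 0.2405) / (1 − 0.7003) = 1.408 mg/L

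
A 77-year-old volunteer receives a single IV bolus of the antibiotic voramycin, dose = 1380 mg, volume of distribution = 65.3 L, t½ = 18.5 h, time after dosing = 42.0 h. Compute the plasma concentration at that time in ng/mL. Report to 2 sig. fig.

4400 ng/mL

C₀ = Dose / Vd = 1380 / 65.3 = 21.13 mg/L
k = ln2 / t½ = 0.693147 / 18.5 = 0.03747 h⁻¹
C = C₀ · e^(−k·t) = 21.13 × e^(−0.03747 × 42.0)
  = 21.13 × 0.2073 = 4.380 mg/L
Convert: 4.380 mg/L × 1000 = 4380 ng/mL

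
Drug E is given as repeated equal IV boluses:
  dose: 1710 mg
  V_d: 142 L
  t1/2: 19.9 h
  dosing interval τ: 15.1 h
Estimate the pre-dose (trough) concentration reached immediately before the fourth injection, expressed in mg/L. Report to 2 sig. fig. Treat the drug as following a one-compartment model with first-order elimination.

C₀ per dose = Dose / Vd = 1710 / 142 = 12.04 mg/L
k = ln2 / t½ = 0.693147 / 19.9 = 0.03483 h⁻¹
Fraction remaining after one interval: r = e^(−kτ) = e^(−0.03483 × 15.1) = 0.5910
Before dose 4, 3 doses have been given (aged 1τ, 2τ, 3τ).
C_trough = C₀ × (r + r² + … + r^3) = C₀ × r(1−r^3)/(1−r)
        = 12.04 × 0.5910 × (1 − 0.2064) / (1 − 0.5910) = 13.81 mg/L

14 mg/L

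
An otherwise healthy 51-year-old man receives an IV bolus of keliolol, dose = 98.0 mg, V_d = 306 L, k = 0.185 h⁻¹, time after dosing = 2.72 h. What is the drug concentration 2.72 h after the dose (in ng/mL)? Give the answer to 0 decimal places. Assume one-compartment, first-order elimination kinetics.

194 ng/mL

C₀ = Dose / Vd = 98.00 / 306 = 0.3203 mg/L
C = C₀ · e^(−k·t) = 0.3203 × e^(−0.1850 × 2.72)
  = 0.3203 × 0.6046 = 0.1937 mg/L
Convert: 0.1937 mg/L × 1000 = 193.7 ng/mL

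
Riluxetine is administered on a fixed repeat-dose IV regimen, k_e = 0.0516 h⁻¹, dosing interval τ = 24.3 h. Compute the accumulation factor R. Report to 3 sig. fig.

e^(−kτ) = e^(−0.05160 × 24.3) = 0.2854
Accumulation ratio R = 1 / (1 − e^(−kτ)) = 1 / (1 − 0.2854) = 1.399

1.40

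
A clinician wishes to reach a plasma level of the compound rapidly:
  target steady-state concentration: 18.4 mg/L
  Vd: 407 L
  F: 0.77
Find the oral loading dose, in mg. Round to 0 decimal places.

LD = Css × Vd / F = 18.4 × 407 / 0.77 = 9726 mg

9726 mg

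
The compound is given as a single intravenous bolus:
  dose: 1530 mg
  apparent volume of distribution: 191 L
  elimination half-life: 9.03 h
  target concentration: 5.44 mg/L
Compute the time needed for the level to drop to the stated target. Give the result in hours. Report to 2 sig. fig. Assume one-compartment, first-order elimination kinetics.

C₀ = Dose / Vd = 1530 / 191 = 8.010 mg/L
k = ln2 / t½ = 0.693147 / 9.03 = 0.07676 h⁻¹
t = ln(C₀ / C) / k = ln(8.010 / 5.44) / 0.07676
  = ln(1.472) / 0.07676 = 0.3866 / 0.07676 = 5.036 h

5.0 h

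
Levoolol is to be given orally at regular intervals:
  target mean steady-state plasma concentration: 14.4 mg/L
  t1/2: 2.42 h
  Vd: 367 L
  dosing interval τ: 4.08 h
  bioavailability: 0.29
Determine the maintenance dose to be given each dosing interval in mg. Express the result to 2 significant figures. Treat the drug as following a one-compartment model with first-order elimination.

k = ln2 / t½ = 0.693147 / 2.42 = 0.2864 h⁻¹
CL = k × Vd = 0.2864 × 367 = 105.1 L/h
At steady state, F × (Dose/τ) = Css × CL.
Dose = Css × CL × τ / F = 14.4 × 105.1 × 4.08 / 0.29 = 21290 mg

21000 mg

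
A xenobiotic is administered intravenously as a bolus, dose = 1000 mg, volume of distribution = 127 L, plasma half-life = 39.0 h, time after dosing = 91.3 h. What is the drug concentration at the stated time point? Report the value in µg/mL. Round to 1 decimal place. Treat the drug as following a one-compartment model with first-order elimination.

C₀ = Dose / Vd = 1000 / 127 = 7.874 mg/L
k = ln2 / t½ = 0.693147 / 39.0 = 0.01777 h⁻¹
C = C₀ · e^(−k·t) = 7.874 × e^(−0.01777 × 91.3)
  = 7.874 × 0.1974 = 1.554 mg/L
(1.554 mg/L = 1.554 µg/mL)

1.6 µg/mL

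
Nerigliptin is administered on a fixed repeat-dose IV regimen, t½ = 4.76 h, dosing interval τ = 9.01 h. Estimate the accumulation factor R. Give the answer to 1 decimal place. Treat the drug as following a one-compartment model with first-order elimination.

1.4

k = ln2 / t½ = 0.693147 / 4.76 = 0.1456 h⁻¹
e^(−kτ) = e^(−0.1456 × 9.01) = 0.2693
Accumulation ratio R = 1 / (1 − e^(−kτ)) = 1 / (1 − 0.2693) = 1.369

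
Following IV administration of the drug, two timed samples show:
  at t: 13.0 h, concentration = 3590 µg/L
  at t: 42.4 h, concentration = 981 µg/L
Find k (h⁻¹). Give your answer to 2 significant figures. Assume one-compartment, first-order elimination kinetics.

0.044 h⁻¹

k = ln(C₁/C₂) / (t₂ − t₁) = ln(3590/981) / (42.4 − 13.0)
  = 1.297 / 29.40 = 0.04412 h⁻¹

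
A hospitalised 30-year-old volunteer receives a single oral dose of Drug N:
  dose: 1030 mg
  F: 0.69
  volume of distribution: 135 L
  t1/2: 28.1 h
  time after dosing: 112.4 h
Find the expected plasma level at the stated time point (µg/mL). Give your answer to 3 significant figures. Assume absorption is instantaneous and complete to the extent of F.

0.329 µg/mL

Amount reaching circulation = F × Dose = 0.69 × 1030 = 710.7 mg
C₀ = F·Dose / Vd = 710.7 / 135 = 5.264 mg/L
k = ln2 / t½ = 0.693147 / 28.1 = 0.02467 h⁻¹
t / t½ = 112.4 / 28.1 = 4 half-lives
C = C₀ × (1/2)^4 = 5.264 × 0.06250 = 0.3290 mg/L
(0.3290 mg/L = 0.3290 µg/mL)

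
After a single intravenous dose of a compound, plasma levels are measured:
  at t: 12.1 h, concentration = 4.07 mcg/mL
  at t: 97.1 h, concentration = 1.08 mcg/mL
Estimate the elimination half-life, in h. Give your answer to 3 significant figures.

k = ln(C₁/C₂) / (t₂ − t₁) = ln(4.07/1.08) / (97.1 − 12.1)
  = 1.327 / 85.00 = 0.01561 h⁻¹
t½ = ln2 / k = 0.693147 / 0.01561 = 44.40 h

44.4 h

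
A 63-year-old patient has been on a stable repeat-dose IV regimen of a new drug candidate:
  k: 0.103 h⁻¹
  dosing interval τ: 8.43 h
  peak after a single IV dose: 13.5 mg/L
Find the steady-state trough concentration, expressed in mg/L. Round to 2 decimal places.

e^(−kτ) = e^(−0.1030 × 8.43) = 0.4197
Accumulation ratio R = 1 / (1 − e^(−kτ)) = 1 / (1 − 0.4197) = 1.723
Steady-state trough = C₀ × R × e^(−kτ) = 13.5 × 1.723 × 0.4197 = 9.762 mg/L

9.76 mg/L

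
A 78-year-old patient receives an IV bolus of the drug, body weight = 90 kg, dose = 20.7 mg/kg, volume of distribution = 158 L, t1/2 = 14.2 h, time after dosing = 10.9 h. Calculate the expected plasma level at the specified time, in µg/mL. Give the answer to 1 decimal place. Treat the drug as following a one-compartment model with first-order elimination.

6.9 µg/mL

Total dose = 20.7 × 90 = 1863 mg
C₀ = Dose / Vd = 1863 / 158 = 11.79 mg/L
k = ln2 / t½ = 0.693147 / 14.2 = 0.04881 h⁻¹
C = C₀ · e^(−k·t) = 11.79 × e^(−0.04881 × 10.9)
  = 11.79 × 0.5874 = 6.925 mg/L
(6.925 mg/L = 6.925 µg/mL)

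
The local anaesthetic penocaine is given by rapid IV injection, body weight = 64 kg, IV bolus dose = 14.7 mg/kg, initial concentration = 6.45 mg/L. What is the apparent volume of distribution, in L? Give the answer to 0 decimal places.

Dose = 14.7 × 64 = 940.8 mg
Vd = Dose / C₀ = 940.8 / 6.45 = 145.9 L

146 L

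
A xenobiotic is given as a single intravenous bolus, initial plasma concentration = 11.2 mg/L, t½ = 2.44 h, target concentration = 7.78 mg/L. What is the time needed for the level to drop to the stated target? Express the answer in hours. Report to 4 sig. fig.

1.283 h

k = ln2 / t½ = 0.693147 / 2.44 = 0.2841 h⁻¹
t = ln(C₀ / C) / k = ln(11.20 / 7.78) / 0.2841
  = ln(1.440) / 0.2841 = 0.3646 / 0.2841 = 1.283 h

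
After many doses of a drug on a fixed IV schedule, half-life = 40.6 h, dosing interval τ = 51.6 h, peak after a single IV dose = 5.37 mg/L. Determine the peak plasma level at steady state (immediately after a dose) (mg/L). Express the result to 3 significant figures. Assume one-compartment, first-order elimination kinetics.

9.17 mg/L

k = ln2 / t½ = 0.693147 / 40.6 = 0.01707 h⁻¹
e^(−kτ) = e^(−0.01707 × 51.6) = 0.4144
Accumulation ratio R = 1 / (1 − e^(−kτ)) = 1 / (1 − 0.4144) = 1.708
Steady-state peak = C₀ × R = 5.37 × 1.708 = 9.172 mg/L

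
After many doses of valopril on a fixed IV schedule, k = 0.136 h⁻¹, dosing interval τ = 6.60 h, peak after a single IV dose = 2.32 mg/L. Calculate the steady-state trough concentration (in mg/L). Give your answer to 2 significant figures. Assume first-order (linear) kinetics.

e^(−kτ) = e^(−0.1360 × 6.60) = 0.4075
Accumulation ratio R = 1 / (1 − e^(−kτ)) = 1 / (1 − 0.4075) = 1.688
Steady-state trough = C₀ × R × e^(−kτ) = 2.32 × 1.688 × 0.4075 = 1.596 mg/L

1.6 mg/L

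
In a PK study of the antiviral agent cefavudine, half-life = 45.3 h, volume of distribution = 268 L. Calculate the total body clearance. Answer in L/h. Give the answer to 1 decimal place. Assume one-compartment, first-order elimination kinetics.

4.1 L/h

k = ln2 / t½ = 0.693147 / 45.3 = 0.01530 h⁻¹
CL = k × Vd = 0.01530 × 268 = 4.100 L/h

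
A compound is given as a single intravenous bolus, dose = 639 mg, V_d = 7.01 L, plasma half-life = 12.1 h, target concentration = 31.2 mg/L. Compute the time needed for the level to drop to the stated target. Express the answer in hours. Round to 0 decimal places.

19 h

C₀ = Dose / Vd = 639.0 / 7.01 = 91.16 mg/L
k = ln2 / t½ = 0.693147 / 12.1 = 0.05728 h⁻¹
t = ln(C₀ / C) / k = ln(91.16 / 31.2) / 0.05728
  = ln(2.922) / 0.05728 = 1.072 / 0.05728 = 18.72 h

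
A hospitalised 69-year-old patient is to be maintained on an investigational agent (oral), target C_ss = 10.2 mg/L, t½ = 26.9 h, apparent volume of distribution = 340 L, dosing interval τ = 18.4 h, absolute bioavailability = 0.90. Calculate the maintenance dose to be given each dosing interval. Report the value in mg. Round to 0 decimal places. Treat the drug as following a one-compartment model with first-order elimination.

k = ln2 / t½ = 0.693147 / 26.9 = 0.02577 h⁻¹
CL = k × Vd = 0.02577 × 340 = 8.762 L/h
At steady state, F × (Dose/τ) = Css × CL.
Dose = Css × CL × τ / F = 10.2 × 8.762 × 18.4 / 0.90 = 1827 mg

1827 mg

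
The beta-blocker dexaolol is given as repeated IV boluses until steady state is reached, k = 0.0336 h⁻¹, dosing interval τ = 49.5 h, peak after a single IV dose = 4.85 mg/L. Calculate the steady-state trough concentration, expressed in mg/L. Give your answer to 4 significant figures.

e^(−kτ) = e^(−0.03360 × 49.5) = 0.1895
Accumulation ratio R = 1 / (1 − e^(−kτ)) = 1 / (1 − 0.1895) = 1.234
Steady-state trough = C₀ × R × e^(−kτ) = 4.85 × 1.234 × 0.1895 = 1.134 mg/L

1.134 mg/L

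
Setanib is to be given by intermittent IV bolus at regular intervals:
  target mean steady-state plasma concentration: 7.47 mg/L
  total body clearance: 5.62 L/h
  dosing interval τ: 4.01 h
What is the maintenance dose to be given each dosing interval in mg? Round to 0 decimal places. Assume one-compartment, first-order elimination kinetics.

168 mg

At steady state, Dose/τ = Css × CL.
Dose = Css × CL × τ = 7.47 × 5.620 × 4.01 = 168.3 mg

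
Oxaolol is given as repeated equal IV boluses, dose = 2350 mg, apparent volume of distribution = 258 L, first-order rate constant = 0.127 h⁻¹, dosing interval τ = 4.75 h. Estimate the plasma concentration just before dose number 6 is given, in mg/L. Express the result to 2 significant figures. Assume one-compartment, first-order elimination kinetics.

C₀ per dose = Dose / Vd = 2350 / 258 = 9.109 mg/L
Fraction remaining after one interval: r = e^(−kτ) = e^(−0.1270 × 4.75) = 0.5470
Before dose 6, 5 doses have been given (aged 1τ, 2τ, 3τ, 4τ, 5τ).
C_trough = C₀ × (r + r² + … + r^5) = C₀ × r(1−r^5)/(1−r)
        = 9.109 × 0.5470 × (1 − 0.04897) / (1 − 0.5470) = 10.46 mg/L

10 mg/L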